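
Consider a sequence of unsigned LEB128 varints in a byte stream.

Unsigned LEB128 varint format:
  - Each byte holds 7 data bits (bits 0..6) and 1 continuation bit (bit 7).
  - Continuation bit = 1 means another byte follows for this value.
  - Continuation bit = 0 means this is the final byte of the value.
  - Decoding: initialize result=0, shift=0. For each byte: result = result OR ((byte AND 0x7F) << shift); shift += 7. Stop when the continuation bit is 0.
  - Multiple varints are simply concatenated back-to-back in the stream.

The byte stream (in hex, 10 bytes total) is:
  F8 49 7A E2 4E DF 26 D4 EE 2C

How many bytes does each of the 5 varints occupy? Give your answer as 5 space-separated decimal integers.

  byte[0]=0xF8 cont=1 payload=0x78=120: acc |= 120<<0 -> acc=120 shift=7
  byte[1]=0x49 cont=0 payload=0x49=73: acc |= 73<<7 -> acc=9464 shift=14 [end]
Varint 1: bytes[0:2] = F8 49 -> value 9464 (2 byte(s))
  byte[2]=0x7A cont=0 payload=0x7A=122: acc |= 122<<0 -> acc=122 shift=7 [end]
Varint 2: bytes[2:3] = 7A -> value 122 (1 byte(s))
  byte[3]=0xE2 cont=1 payload=0x62=98: acc |= 98<<0 -> acc=98 shift=7
  byte[4]=0x4E cont=0 payload=0x4E=78: acc |= 78<<7 -> acc=10082 shift=14 [end]
Varint 3: bytes[3:5] = E2 4E -> value 10082 (2 byte(s))
  byte[5]=0xDF cont=1 payload=0x5F=95: acc |= 95<<0 -> acc=95 shift=7
  byte[6]=0x26 cont=0 payload=0x26=38: acc |= 38<<7 -> acc=4959 shift=14 [end]
Varint 4: bytes[5:7] = DF 26 -> value 4959 (2 byte(s))
  byte[7]=0xD4 cont=1 payload=0x54=84: acc |= 84<<0 -> acc=84 shift=7
  byte[8]=0xEE cont=1 payload=0x6E=110: acc |= 110<<7 -> acc=14164 shift=14
  byte[9]=0x2C cont=0 payload=0x2C=44: acc |= 44<<14 -> acc=735060 shift=21 [end]
Varint 5: bytes[7:10] = D4 EE 2C -> value 735060 (3 byte(s))

Answer: 2 1 2 2 3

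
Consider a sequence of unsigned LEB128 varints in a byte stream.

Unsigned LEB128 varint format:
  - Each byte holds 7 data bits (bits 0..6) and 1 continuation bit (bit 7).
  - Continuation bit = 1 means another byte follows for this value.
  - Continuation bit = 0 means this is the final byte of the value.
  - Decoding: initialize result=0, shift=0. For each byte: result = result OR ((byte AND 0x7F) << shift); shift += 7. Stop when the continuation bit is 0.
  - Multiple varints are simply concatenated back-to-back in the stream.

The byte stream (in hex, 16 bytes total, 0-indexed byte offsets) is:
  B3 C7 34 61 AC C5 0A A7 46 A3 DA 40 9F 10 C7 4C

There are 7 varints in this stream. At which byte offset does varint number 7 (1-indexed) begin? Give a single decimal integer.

Answer: 14

Derivation:
  byte[0]=0xB3 cont=1 payload=0x33=51: acc |= 51<<0 -> acc=51 shift=7
  byte[1]=0xC7 cont=1 payload=0x47=71: acc |= 71<<7 -> acc=9139 shift=14
  byte[2]=0x34 cont=0 payload=0x34=52: acc |= 52<<14 -> acc=861107 shift=21 [end]
Varint 1: bytes[0:3] = B3 C7 34 -> value 861107 (3 byte(s))
  byte[3]=0x61 cont=0 payload=0x61=97: acc |= 97<<0 -> acc=97 shift=7 [end]
Varint 2: bytes[3:4] = 61 -> value 97 (1 byte(s))
  byte[4]=0xAC cont=1 payload=0x2C=44: acc |= 44<<0 -> acc=44 shift=7
  byte[5]=0xC5 cont=1 payload=0x45=69: acc |= 69<<7 -> acc=8876 shift=14
  byte[6]=0x0A cont=0 payload=0x0A=10: acc |= 10<<14 -> acc=172716 shift=21 [end]
Varint 3: bytes[4:7] = AC C5 0A -> value 172716 (3 byte(s))
  byte[7]=0xA7 cont=1 payload=0x27=39: acc |= 39<<0 -> acc=39 shift=7
  byte[8]=0x46 cont=0 payload=0x46=70: acc |= 70<<7 -> acc=8999 shift=14 [end]
Varint 4: bytes[7:9] = A7 46 -> value 8999 (2 byte(s))
  byte[9]=0xA3 cont=1 payload=0x23=35: acc |= 35<<0 -> acc=35 shift=7
  byte[10]=0xDA cont=1 payload=0x5A=90: acc |= 90<<7 -> acc=11555 shift=14
  byte[11]=0x40 cont=0 payload=0x40=64: acc |= 64<<14 -> acc=1060131 shift=21 [end]
Varint 5: bytes[9:12] = A3 DA 40 -> value 1060131 (3 byte(s))
  byte[12]=0x9F cont=1 payload=0x1F=31: acc |= 31<<0 -> acc=31 shift=7
  byte[13]=0x10 cont=0 payload=0x10=16: acc |= 16<<7 -> acc=2079 shift=14 [end]
Varint 6: bytes[12:14] = 9F 10 -> value 2079 (2 byte(s))
  byte[14]=0xC7 cont=1 payload=0x47=71: acc |= 71<<0 -> acc=71 shift=7
  byte[15]=0x4C cont=0 payload=0x4C=76: acc |= 76<<7 -> acc=9799 shift=14 [end]
Varint 7: bytes[14:16] = C7 4C -> value 9799 (2 byte(s))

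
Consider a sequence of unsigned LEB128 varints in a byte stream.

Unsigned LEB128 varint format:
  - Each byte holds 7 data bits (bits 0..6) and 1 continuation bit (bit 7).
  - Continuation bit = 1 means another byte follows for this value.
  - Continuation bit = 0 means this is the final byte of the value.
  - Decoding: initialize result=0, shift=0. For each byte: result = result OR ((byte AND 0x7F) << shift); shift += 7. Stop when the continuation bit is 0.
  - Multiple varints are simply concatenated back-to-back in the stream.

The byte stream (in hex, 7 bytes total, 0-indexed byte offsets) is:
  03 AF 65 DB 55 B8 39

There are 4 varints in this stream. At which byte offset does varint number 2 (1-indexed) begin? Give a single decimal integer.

Answer: 1

Derivation:
  byte[0]=0x03 cont=0 payload=0x03=3: acc |= 3<<0 -> acc=3 shift=7 [end]
Varint 1: bytes[0:1] = 03 -> value 3 (1 byte(s))
  byte[1]=0xAF cont=1 payload=0x2F=47: acc |= 47<<0 -> acc=47 shift=7
  byte[2]=0x65 cont=0 payload=0x65=101: acc |= 101<<7 -> acc=12975 shift=14 [end]
Varint 2: bytes[1:3] = AF 65 -> value 12975 (2 byte(s))
  byte[3]=0xDB cont=1 payload=0x5B=91: acc |= 91<<0 -> acc=91 shift=7
  byte[4]=0x55 cont=0 payload=0x55=85: acc |= 85<<7 -> acc=10971 shift=14 [end]
Varint 3: bytes[3:5] = DB 55 -> value 10971 (2 byte(s))
  byte[5]=0xB8 cont=1 payload=0x38=56: acc |= 56<<0 -> acc=56 shift=7
  byte[6]=0x39 cont=0 payload=0x39=57: acc |= 57<<7 -> acc=7352 shift=14 [end]
Varint 4: bytes[5:7] = B8 39 -> value 7352 (2 byte(s))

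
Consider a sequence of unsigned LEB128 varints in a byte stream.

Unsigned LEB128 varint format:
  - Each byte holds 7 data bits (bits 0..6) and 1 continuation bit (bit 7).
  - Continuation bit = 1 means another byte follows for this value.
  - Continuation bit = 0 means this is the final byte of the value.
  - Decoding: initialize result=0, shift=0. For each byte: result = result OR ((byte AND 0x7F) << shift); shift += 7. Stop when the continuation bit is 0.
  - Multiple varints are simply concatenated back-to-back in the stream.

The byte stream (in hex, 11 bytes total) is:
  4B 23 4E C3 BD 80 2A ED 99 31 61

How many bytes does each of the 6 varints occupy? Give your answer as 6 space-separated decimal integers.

  byte[0]=0x4B cont=0 payload=0x4B=75: acc |= 75<<0 -> acc=75 shift=7 [end]
Varint 1: bytes[0:1] = 4B -> value 75 (1 byte(s))
  byte[1]=0x23 cont=0 payload=0x23=35: acc |= 35<<0 -> acc=35 shift=7 [end]
Varint 2: bytes[1:2] = 23 -> value 35 (1 byte(s))
  byte[2]=0x4E cont=0 payload=0x4E=78: acc |= 78<<0 -> acc=78 shift=7 [end]
Varint 3: bytes[2:3] = 4E -> value 78 (1 byte(s))
  byte[3]=0xC3 cont=1 payload=0x43=67: acc |= 67<<0 -> acc=67 shift=7
  byte[4]=0xBD cont=1 payload=0x3D=61: acc |= 61<<7 -> acc=7875 shift=14
  byte[5]=0x80 cont=1 payload=0x00=0: acc |= 0<<14 -> acc=7875 shift=21
  byte[6]=0x2A cont=0 payload=0x2A=42: acc |= 42<<21 -> acc=88088259 shift=28 [end]
Varint 4: bytes[3:7] = C3 BD 80 2A -> value 88088259 (4 byte(s))
  byte[7]=0xED cont=1 payload=0x6D=109: acc |= 109<<0 -> acc=109 shift=7
  byte[8]=0x99 cont=1 payload=0x19=25: acc |= 25<<7 -> acc=3309 shift=14
  byte[9]=0x31 cont=0 payload=0x31=49: acc |= 49<<14 -> acc=806125 shift=21 [end]
Varint 5: bytes[7:10] = ED 99 31 -> value 806125 (3 byte(s))
  byte[10]=0x61 cont=0 payload=0x61=97: acc |= 97<<0 -> acc=97 shift=7 [end]
Varint 6: bytes[10:11] = 61 -> value 97 (1 byte(s))

Answer: 1 1 1 4 3 1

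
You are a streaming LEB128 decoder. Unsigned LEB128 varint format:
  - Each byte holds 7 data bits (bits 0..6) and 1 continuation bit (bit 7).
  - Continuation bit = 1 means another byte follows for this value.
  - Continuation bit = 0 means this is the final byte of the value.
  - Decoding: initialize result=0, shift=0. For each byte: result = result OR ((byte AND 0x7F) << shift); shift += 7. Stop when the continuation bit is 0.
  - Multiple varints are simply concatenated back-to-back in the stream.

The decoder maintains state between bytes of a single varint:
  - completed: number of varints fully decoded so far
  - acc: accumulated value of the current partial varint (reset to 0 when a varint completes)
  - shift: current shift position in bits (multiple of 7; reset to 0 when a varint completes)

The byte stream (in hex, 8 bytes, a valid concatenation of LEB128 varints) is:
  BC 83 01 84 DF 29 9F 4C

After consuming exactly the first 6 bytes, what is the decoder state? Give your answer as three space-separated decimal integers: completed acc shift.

Answer: 2 0 0

Derivation:
byte[0]=0xBC cont=1 payload=0x3C: acc |= 60<<0 -> completed=0 acc=60 shift=7
byte[1]=0x83 cont=1 payload=0x03: acc |= 3<<7 -> completed=0 acc=444 shift=14
byte[2]=0x01 cont=0 payload=0x01: varint #1 complete (value=16828); reset -> completed=1 acc=0 shift=0
byte[3]=0x84 cont=1 payload=0x04: acc |= 4<<0 -> completed=1 acc=4 shift=7
byte[4]=0xDF cont=1 payload=0x5F: acc |= 95<<7 -> completed=1 acc=12164 shift=14
byte[5]=0x29 cont=0 payload=0x29: varint #2 complete (value=683908); reset -> completed=2 acc=0 shift=0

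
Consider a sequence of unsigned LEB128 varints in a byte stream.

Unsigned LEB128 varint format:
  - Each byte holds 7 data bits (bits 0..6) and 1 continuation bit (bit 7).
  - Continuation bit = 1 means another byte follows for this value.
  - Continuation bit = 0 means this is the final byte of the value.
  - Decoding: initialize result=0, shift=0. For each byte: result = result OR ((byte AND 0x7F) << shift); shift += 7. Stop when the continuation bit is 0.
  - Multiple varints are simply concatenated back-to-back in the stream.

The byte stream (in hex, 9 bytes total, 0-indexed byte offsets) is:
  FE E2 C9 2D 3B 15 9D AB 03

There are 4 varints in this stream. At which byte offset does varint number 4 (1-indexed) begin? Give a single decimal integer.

Answer: 6

Derivation:
  byte[0]=0xFE cont=1 payload=0x7E=126: acc |= 126<<0 -> acc=126 shift=7
  byte[1]=0xE2 cont=1 payload=0x62=98: acc |= 98<<7 -> acc=12670 shift=14
  byte[2]=0xC9 cont=1 payload=0x49=73: acc |= 73<<14 -> acc=1208702 shift=21
  byte[3]=0x2D cont=0 payload=0x2D=45: acc |= 45<<21 -> acc=95580542 shift=28 [end]
Varint 1: bytes[0:4] = FE E2 C9 2D -> value 95580542 (4 byte(s))
  byte[4]=0x3B cont=0 payload=0x3B=59: acc |= 59<<0 -> acc=59 shift=7 [end]
Varint 2: bytes[4:5] = 3B -> value 59 (1 byte(s))
  byte[5]=0x15 cont=0 payload=0x15=21: acc |= 21<<0 -> acc=21 shift=7 [end]
Varint 3: bytes[5:6] = 15 -> value 21 (1 byte(s))
  byte[6]=0x9D cont=1 payload=0x1D=29: acc |= 29<<0 -> acc=29 shift=7
  byte[7]=0xAB cont=1 payload=0x2B=43: acc |= 43<<7 -> acc=5533 shift=14
  byte[8]=0x03 cont=0 payload=0x03=3: acc |= 3<<14 -> acc=54685 shift=21 [end]
Varint 4: bytes[6:9] = 9D AB 03 -> value 54685 (3 byte(s))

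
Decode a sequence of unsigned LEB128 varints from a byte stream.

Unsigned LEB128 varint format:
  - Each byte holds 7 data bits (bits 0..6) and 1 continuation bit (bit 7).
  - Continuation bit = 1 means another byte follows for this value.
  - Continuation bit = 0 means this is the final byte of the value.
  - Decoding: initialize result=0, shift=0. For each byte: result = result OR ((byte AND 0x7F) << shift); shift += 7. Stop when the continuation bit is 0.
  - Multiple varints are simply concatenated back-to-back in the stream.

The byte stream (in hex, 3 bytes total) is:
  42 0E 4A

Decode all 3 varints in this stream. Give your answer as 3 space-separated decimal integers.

  byte[0]=0x42 cont=0 payload=0x42=66: acc |= 66<<0 -> acc=66 shift=7 [end]
Varint 1: bytes[0:1] = 42 -> value 66 (1 byte(s))
  byte[1]=0x0E cont=0 payload=0x0E=14: acc |= 14<<0 -> acc=14 shift=7 [end]
Varint 2: bytes[1:2] = 0E -> value 14 (1 byte(s))
  byte[2]=0x4A cont=0 payload=0x4A=74: acc |= 74<<0 -> acc=74 shift=7 [end]
Varint 3: bytes[2:3] = 4A -> value 74 (1 byte(s))

Answer: 66 14 74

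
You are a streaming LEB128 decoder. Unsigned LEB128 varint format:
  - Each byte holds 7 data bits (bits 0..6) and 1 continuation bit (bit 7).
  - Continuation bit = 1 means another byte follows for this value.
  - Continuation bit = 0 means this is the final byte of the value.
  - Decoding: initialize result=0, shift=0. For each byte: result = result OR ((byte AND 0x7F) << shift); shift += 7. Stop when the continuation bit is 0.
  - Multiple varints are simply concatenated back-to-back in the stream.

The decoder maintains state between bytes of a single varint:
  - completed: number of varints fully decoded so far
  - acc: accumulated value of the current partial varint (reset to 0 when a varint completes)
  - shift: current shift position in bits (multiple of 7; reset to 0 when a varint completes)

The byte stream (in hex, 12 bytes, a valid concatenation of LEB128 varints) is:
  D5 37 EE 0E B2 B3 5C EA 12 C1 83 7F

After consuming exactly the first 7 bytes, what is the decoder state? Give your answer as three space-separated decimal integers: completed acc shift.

Answer: 3 0 0

Derivation:
byte[0]=0xD5 cont=1 payload=0x55: acc |= 85<<0 -> completed=0 acc=85 shift=7
byte[1]=0x37 cont=0 payload=0x37: varint #1 complete (value=7125); reset -> completed=1 acc=0 shift=0
byte[2]=0xEE cont=1 payload=0x6E: acc |= 110<<0 -> completed=1 acc=110 shift=7
byte[3]=0x0E cont=0 payload=0x0E: varint #2 complete (value=1902); reset -> completed=2 acc=0 shift=0
byte[4]=0xB2 cont=1 payload=0x32: acc |= 50<<0 -> completed=2 acc=50 shift=7
byte[5]=0xB3 cont=1 payload=0x33: acc |= 51<<7 -> completed=2 acc=6578 shift=14
byte[6]=0x5C cont=0 payload=0x5C: varint #3 complete (value=1513906); reset -> completed=3 acc=0 shift=0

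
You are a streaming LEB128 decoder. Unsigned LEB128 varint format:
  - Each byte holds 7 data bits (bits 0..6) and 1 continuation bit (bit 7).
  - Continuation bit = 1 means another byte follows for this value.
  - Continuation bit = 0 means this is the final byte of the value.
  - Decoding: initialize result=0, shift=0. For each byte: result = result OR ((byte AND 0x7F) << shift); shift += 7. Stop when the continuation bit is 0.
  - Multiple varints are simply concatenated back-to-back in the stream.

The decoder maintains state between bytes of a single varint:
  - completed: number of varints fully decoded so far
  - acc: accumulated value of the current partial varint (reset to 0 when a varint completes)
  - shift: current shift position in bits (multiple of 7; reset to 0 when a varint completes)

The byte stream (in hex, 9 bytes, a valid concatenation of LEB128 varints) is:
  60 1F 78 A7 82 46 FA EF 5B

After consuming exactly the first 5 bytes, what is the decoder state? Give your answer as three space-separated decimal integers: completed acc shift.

Answer: 3 295 14

Derivation:
byte[0]=0x60 cont=0 payload=0x60: varint #1 complete (value=96); reset -> completed=1 acc=0 shift=0
byte[1]=0x1F cont=0 payload=0x1F: varint #2 complete (value=31); reset -> completed=2 acc=0 shift=0
byte[2]=0x78 cont=0 payload=0x78: varint #3 complete (value=120); reset -> completed=3 acc=0 shift=0
byte[3]=0xA7 cont=1 payload=0x27: acc |= 39<<0 -> completed=3 acc=39 shift=7
byte[4]=0x82 cont=1 payload=0x02: acc |= 2<<7 -> completed=3 acc=295 shift=14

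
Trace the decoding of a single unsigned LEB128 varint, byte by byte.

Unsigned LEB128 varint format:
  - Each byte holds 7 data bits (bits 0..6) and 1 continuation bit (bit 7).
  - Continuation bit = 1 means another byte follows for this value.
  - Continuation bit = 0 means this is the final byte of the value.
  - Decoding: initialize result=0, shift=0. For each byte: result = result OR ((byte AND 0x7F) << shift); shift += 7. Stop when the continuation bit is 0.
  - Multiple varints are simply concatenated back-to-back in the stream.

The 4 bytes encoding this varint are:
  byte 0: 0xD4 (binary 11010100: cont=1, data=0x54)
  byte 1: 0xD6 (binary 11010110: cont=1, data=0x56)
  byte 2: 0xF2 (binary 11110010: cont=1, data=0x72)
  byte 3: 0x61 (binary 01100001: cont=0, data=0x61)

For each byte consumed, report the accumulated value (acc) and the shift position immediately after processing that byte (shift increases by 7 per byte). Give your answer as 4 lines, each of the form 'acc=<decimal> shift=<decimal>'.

Answer: acc=84 shift=7
acc=11092 shift=14
acc=1878868 shift=21
acc=205302612 shift=28

Derivation:
byte 0=0xD4: payload=0x54=84, contrib = 84<<0 = 84; acc -> 84, shift -> 7
byte 1=0xD6: payload=0x56=86, contrib = 86<<7 = 11008; acc -> 11092, shift -> 14
byte 2=0xF2: payload=0x72=114, contrib = 114<<14 = 1867776; acc -> 1878868, shift -> 21
byte 3=0x61: payload=0x61=97, contrib = 97<<21 = 203423744; acc -> 205302612, shift -> 28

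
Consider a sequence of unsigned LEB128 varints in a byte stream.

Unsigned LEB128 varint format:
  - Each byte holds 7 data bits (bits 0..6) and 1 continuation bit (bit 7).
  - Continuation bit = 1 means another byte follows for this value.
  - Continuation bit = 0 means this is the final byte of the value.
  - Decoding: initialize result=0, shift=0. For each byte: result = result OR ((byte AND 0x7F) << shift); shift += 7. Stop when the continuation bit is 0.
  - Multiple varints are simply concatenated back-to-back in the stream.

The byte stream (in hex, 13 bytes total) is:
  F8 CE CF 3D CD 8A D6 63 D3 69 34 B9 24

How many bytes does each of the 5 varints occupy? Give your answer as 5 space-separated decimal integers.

Answer: 4 4 2 1 2

Derivation:
  byte[0]=0xF8 cont=1 payload=0x78=120: acc |= 120<<0 -> acc=120 shift=7
  byte[1]=0xCE cont=1 payload=0x4E=78: acc |= 78<<7 -> acc=10104 shift=14
  byte[2]=0xCF cont=1 payload=0x4F=79: acc |= 79<<14 -> acc=1304440 shift=21
  byte[3]=0x3D cont=0 payload=0x3D=61: acc |= 61<<21 -> acc=129230712 shift=28 [end]
Varint 1: bytes[0:4] = F8 CE CF 3D -> value 129230712 (4 byte(s))
  byte[4]=0xCD cont=1 payload=0x4D=77: acc |= 77<<0 -> acc=77 shift=7
  byte[5]=0x8A cont=1 payload=0x0A=10: acc |= 10<<7 -> acc=1357 shift=14
  byte[6]=0xD6 cont=1 payload=0x56=86: acc |= 86<<14 -> acc=1410381 shift=21
  byte[7]=0x63 cont=0 payload=0x63=99: acc |= 99<<21 -> acc=209028429 shift=28 [end]
Varint 2: bytes[4:8] = CD 8A D6 63 -> value 209028429 (4 byte(s))
  byte[8]=0xD3 cont=1 payload=0x53=83: acc |= 83<<0 -> acc=83 shift=7
  byte[9]=0x69 cont=0 payload=0x69=105: acc |= 105<<7 -> acc=13523 shift=14 [end]
Varint 3: bytes[8:10] = D3 69 -> value 13523 (2 byte(s))
  byte[10]=0x34 cont=0 payload=0x34=52: acc |= 52<<0 -> acc=52 shift=7 [end]
Varint 4: bytes[10:11] = 34 -> value 52 (1 byte(s))
  byte[11]=0xB9 cont=1 payload=0x39=57: acc |= 57<<0 -> acc=57 shift=7
  byte[12]=0x24 cont=0 payload=0x24=36: acc |= 36<<7 -> acc=4665 shift=14 [end]
Varint 5: bytes[11:13] = B9 24 -> value 4665 (2 byte(s))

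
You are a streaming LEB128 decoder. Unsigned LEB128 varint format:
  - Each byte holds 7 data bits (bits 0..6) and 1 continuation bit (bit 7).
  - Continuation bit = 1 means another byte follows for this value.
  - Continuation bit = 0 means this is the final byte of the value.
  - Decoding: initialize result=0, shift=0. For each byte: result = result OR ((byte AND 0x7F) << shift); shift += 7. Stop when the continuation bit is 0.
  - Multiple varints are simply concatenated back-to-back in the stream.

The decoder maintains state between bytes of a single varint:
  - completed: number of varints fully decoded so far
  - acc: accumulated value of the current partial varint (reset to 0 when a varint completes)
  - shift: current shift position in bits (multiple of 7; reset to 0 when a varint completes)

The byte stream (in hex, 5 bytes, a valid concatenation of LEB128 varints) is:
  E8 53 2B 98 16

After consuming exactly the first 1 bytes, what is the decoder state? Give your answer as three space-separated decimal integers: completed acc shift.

Answer: 0 104 7

Derivation:
byte[0]=0xE8 cont=1 payload=0x68: acc |= 104<<0 -> completed=0 acc=104 shift=7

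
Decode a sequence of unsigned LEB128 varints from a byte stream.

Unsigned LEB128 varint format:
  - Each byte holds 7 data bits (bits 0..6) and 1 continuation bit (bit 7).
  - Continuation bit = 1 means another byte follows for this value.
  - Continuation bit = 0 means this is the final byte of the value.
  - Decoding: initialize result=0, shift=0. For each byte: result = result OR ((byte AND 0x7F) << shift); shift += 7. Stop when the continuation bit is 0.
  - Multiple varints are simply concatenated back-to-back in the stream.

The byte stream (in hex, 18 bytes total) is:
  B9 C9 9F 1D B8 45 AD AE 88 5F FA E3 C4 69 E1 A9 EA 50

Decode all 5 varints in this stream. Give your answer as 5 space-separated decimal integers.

  byte[0]=0xB9 cont=1 payload=0x39=57: acc |= 57<<0 -> acc=57 shift=7
  byte[1]=0xC9 cont=1 payload=0x49=73: acc |= 73<<7 -> acc=9401 shift=14
  byte[2]=0x9F cont=1 payload=0x1F=31: acc |= 31<<14 -> acc=517305 shift=21
  byte[3]=0x1D cont=0 payload=0x1D=29: acc |= 29<<21 -> acc=61334713 shift=28 [end]
Varint 1: bytes[0:4] = B9 C9 9F 1D -> value 61334713 (4 byte(s))
  byte[4]=0xB8 cont=1 payload=0x38=56: acc |= 56<<0 -> acc=56 shift=7
  byte[5]=0x45 cont=0 payload=0x45=69: acc |= 69<<7 -> acc=8888 shift=14 [end]
Varint 2: bytes[4:6] = B8 45 -> value 8888 (2 byte(s))
  byte[6]=0xAD cont=1 payload=0x2D=45: acc |= 45<<0 -> acc=45 shift=7
  byte[7]=0xAE cont=1 payload=0x2E=46: acc |= 46<<7 -> acc=5933 shift=14
  byte[8]=0x88 cont=1 payload=0x08=8: acc |= 8<<14 -> acc=137005 shift=21
  byte[9]=0x5F cont=0 payload=0x5F=95: acc |= 95<<21 -> acc=199366445 shift=28 [end]
Varint 3: bytes[6:10] = AD AE 88 5F -> value 199366445 (4 byte(s))
  byte[10]=0xFA cont=1 payload=0x7A=122: acc |= 122<<0 -> acc=122 shift=7
  byte[11]=0xE3 cont=1 payload=0x63=99: acc |= 99<<7 -> acc=12794 shift=14
  byte[12]=0xC4 cont=1 payload=0x44=68: acc |= 68<<14 -> acc=1126906 shift=21
  byte[13]=0x69 cont=0 payload=0x69=105: acc |= 105<<21 -> acc=221327866 shift=28 [end]
Varint 4: bytes[10:14] = FA E3 C4 69 -> value 221327866 (4 byte(s))
  byte[14]=0xE1 cont=1 payload=0x61=97: acc |= 97<<0 -> acc=97 shift=7
  byte[15]=0xA9 cont=1 payload=0x29=41: acc |= 41<<7 -> acc=5345 shift=14
  byte[16]=0xEA cont=1 payload=0x6A=106: acc |= 106<<14 -> acc=1742049 shift=21
  byte[17]=0x50 cont=0 payload=0x50=80: acc |= 80<<21 -> acc=169514209 shift=28 [end]
Varint 5: bytes[14:18] = E1 A9 EA 50 -> value 169514209 (4 byte(s))

Answer: 61334713 8888 199366445 221327866 169514209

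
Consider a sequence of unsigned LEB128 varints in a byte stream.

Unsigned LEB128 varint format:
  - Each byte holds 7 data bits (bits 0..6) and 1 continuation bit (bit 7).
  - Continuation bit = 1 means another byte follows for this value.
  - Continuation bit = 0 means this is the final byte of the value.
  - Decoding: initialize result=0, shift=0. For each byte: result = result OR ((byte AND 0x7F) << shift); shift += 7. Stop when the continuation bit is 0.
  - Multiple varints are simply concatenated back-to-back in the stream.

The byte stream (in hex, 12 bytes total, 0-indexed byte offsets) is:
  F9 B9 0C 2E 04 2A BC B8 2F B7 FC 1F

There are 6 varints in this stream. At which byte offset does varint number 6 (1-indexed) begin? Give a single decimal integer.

Answer: 9

Derivation:
  byte[0]=0xF9 cont=1 payload=0x79=121: acc |= 121<<0 -> acc=121 shift=7
  byte[1]=0xB9 cont=1 payload=0x39=57: acc |= 57<<7 -> acc=7417 shift=14
  byte[2]=0x0C cont=0 payload=0x0C=12: acc |= 12<<14 -> acc=204025 shift=21 [end]
Varint 1: bytes[0:3] = F9 B9 0C -> value 204025 (3 byte(s))
  byte[3]=0x2E cont=0 payload=0x2E=46: acc |= 46<<0 -> acc=46 shift=7 [end]
Varint 2: bytes[3:4] = 2E -> value 46 (1 byte(s))
  byte[4]=0x04 cont=0 payload=0x04=4: acc |= 4<<0 -> acc=4 shift=7 [end]
Varint 3: bytes[4:5] = 04 -> value 4 (1 byte(s))
  byte[5]=0x2A cont=0 payload=0x2A=42: acc |= 42<<0 -> acc=42 shift=7 [end]
Varint 4: bytes[5:6] = 2A -> value 42 (1 byte(s))
  byte[6]=0xBC cont=1 payload=0x3C=60: acc |= 60<<0 -> acc=60 shift=7
  byte[7]=0xB8 cont=1 payload=0x38=56: acc |= 56<<7 -> acc=7228 shift=14
  byte[8]=0x2F cont=0 payload=0x2F=47: acc |= 47<<14 -> acc=777276 shift=21 [end]
Varint 5: bytes[6:9] = BC B8 2F -> value 777276 (3 byte(s))
  byte[9]=0xB7 cont=1 payload=0x37=55: acc |= 55<<0 -> acc=55 shift=7
  byte[10]=0xFC cont=1 payload=0x7C=124: acc |= 124<<7 -> acc=15927 shift=14
  byte[11]=0x1F cont=0 payload=0x1F=31: acc |= 31<<14 -> acc=523831 shift=21 [end]
Varint 6: bytes[9:12] = B7 FC 1F -> value 523831 (3 byte(s))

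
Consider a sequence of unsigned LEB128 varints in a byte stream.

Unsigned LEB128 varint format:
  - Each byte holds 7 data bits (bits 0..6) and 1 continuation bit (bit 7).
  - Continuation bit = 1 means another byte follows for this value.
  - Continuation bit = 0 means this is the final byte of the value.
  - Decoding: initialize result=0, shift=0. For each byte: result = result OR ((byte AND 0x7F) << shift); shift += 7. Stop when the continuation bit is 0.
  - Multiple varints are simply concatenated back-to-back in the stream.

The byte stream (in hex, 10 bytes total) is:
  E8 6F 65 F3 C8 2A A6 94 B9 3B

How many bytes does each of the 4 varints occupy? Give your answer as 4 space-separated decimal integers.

Answer: 2 1 3 4

Derivation:
  byte[0]=0xE8 cont=1 payload=0x68=104: acc |= 104<<0 -> acc=104 shift=7
  byte[1]=0x6F cont=0 payload=0x6F=111: acc |= 111<<7 -> acc=14312 shift=14 [end]
Varint 1: bytes[0:2] = E8 6F -> value 14312 (2 byte(s))
  byte[2]=0x65 cont=0 payload=0x65=101: acc |= 101<<0 -> acc=101 shift=7 [end]
Varint 2: bytes[2:3] = 65 -> value 101 (1 byte(s))
  byte[3]=0xF3 cont=1 payload=0x73=115: acc |= 115<<0 -> acc=115 shift=7
  byte[4]=0xC8 cont=1 payload=0x48=72: acc |= 72<<7 -> acc=9331 shift=14
  byte[5]=0x2A cont=0 payload=0x2A=42: acc |= 42<<14 -> acc=697459 shift=21 [end]
Varint 3: bytes[3:6] = F3 C8 2A -> value 697459 (3 byte(s))
  byte[6]=0xA6 cont=1 payload=0x26=38: acc |= 38<<0 -> acc=38 shift=7
  byte[7]=0x94 cont=1 payload=0x14=20: acc |= 20<<7 -> acc=2598 shift=14
  byte[8]=0xB9 cont=1 payload=0x39=57: acc |= 57<<14 -> acc=936486 shift=21
  byte[9]=0x3B cont=0 payload=0x3B=59: acc |= 59<<21 -> acc=124668454 shift=28 [end]
Varint 4: bytes[6:10] = A6 94 B9 3B -> value 124668454 (4 byte(s))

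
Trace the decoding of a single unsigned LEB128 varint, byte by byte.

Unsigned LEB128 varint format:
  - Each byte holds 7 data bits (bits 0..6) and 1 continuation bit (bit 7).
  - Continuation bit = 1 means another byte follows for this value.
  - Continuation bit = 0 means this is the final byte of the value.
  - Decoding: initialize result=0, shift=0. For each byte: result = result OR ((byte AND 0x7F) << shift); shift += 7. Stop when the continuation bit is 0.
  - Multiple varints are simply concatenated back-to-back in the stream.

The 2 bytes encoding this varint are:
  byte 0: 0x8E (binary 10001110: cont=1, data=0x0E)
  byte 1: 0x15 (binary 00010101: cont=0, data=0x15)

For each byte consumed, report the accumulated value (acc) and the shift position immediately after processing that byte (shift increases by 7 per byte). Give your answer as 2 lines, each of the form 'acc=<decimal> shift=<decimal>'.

byte 0=0x8E: payload=0x0E=14, contrib = 14<<0 = 14; acc -> 14, shift -> 7
byte 1=0x15: payload=0x15=21, contrib = 21<<7 = 2688; acc -> 2702, shift -> 14

Answer: acc=14 shift=7
acc=2702 shift=14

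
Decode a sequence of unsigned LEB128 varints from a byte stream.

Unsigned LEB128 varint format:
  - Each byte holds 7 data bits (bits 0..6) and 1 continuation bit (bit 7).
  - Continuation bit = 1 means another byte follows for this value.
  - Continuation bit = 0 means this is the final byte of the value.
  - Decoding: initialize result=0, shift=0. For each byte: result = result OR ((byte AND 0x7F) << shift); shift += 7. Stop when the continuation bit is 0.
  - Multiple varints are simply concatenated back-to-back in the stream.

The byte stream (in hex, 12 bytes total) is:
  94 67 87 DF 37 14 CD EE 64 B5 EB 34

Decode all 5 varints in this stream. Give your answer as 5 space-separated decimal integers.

  byte[0]=0x94 cont=1 payload=0x14=20: acc |= 20<<0 -> acc=20 shift=7
  byte[1]=0x67 cont=0 payload=0x67=103: acc |= 103<<7 -> acc=13204 shift=14 [end]
Varint 1: bytes[0:2] = 94 67 -> value 13204 (2 byte(s))
  byte[2]=0x87 cont=1 payload=0x07=7: acc |= 7<<0 -> acc=7 shift=7
  byte[3]=0xDF cont=1 payload=0x5F=95: acc |= 95<<7 -> acc=12167 shift=14
  byte[4]=0x37 cont=0 payload=0x37=55: acc |= 55<<14 -> acc=913287 shift=21 [end]
Varint 2: bytes[2:5] = 87 DF 37 -> value 913287 (3 byte(s))
  byte[5]=0x14 cont=0 payload=0x14=20: acc |= 20<<0 -> acc=20 shift=7 [end]
Varint 3: bytes[5:6] = 14 -> value 20 (1 byte(s))
  byte[6]=0xCD cont=1 payload=0x4D=77: acc |= 77<<0 -> acc=77 shift=7
  byte[7]=0xEE cont=1 payload=0x6E=110: acc |= 110<<7 -> acc=14157 shift=14
  byte[8]=0x64 cont=0 payload=0x64=100: acc |= 100<<14 -> acc=1652557 shift=21 [end]
Varint 4: bytes[6:9] = CD EE 64 -> value 1652557 (3 byte(s))
  byte[9]=0xB5 cont=1 payload=0x35=53: acc |= 53<<0 -> acc=53 shift=7
  byte[10]=0xEB cont=1 payload=0x6B=107: acc |= 107<<7 -> acc=13749 shift=14
  byte[11]=0x34 cont=0 payload=0x34=52: acc |= 52<<14 -> acc=865717 shift=21 [end]
Varint 5: bytes[9:12] = B5 EB 34 -> value 865717 (3 byte(s))

Answer: 13204 913287 20 1652557 865717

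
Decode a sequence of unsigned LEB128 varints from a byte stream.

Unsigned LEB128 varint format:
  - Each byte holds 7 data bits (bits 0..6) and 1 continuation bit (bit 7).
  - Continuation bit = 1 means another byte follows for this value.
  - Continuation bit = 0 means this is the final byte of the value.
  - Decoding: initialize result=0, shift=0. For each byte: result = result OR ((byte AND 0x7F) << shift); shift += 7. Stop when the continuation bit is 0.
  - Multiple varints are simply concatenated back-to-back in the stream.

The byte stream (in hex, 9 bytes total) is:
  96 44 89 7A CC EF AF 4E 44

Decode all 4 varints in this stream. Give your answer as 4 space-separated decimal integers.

  byte[0]=0x96 cont=1 payload=0x16=22: acc |= 22<<0 -> acc=22 shift=7
  byte[1]=0x44 cont=0 payload=0x44=68: acc |= 68<<7 -> acc=8726 shift=14 [end]
Varint 1: bytes[0:2] = 96 44 -> value 8726 (2 byte(s))
  byte[2]=0x89 cont=1 payload=0x09=9: acc |= 9<<0 -> acc=9 shift=7
  byte[3]=0x7A cont=0 payload=0x7A=122: acc |= 122<<7 -> acc=15625 shift=14 [end]
Varint 2: bytes[2:4] = 89 7A -> value 15625 (2 byte(s))
  byte[4]=0xCC cont=1 payload=0x4C=76: acc |= 76<<0 -> acc=76 shift=7
  byte[5]=0xEF cont=1 payload=0x6F=111: acc |= 111<<7 -> acc=14284 shift=14
  byte[6]=0xAF cont=1 payload=0x2F=47: acc |= 47<<14 -> acc=784332 shift=21
  byte[7]=0x4E cont=0 payload=0x4E=78: acc |= 78<<21 -> acc=164362188 shift=28 [end]
Varint 3: bytes[4:8] = CC EF AF 4E -> value 164362188 (4 byte(s))
  byte[8]=0x44 cont=0 payload=0x44=68: acc |= 68<<0 -> acc=68 shift=7 [end]
Varint 4: bytes[8:9] = 44 -> value 68 (1 byte(s))

Answer: 8726 15625 164362188 68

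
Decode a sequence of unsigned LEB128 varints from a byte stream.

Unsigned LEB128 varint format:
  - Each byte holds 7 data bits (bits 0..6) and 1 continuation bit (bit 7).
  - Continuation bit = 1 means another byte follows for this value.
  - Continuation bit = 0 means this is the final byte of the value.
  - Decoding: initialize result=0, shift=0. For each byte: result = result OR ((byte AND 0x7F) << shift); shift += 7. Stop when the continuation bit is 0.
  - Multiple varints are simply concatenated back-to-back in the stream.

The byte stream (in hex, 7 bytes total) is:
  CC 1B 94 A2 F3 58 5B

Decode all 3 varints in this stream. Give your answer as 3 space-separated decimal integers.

Answer: 3532 186437908 91

Derivation:
  byte[0]=0xCC cont=1 payload=0x4C=76: acc |= 76<<0 -> acc=76 shift=7
  byte[1]=0x1B cont=0 payload=0x1B=27: acc |= 27<<7 -> acc=3532 shift=14 [end]
Varint 1: bytes[0:2] = CC 1B -> value 3532 (2 byte(s))
  byte[2]=0x94 cont=1 payload=0x14=20: acc |= 20<<0 -> acc=20 shift=7
  byte[3]=0xA2 cont=1 payload=0x22=34: acc |= 34<<7 -> acc=4372 shift=14
  byte[4]=0xF3 cont=1 payload=0x73=115: acc |= 115<<14 -> acc=1888532 shift=21
  byte[5]=0x58 cont=0 payload=0x58=88: acc |= 88<<21 -> acc=186437908 shift=28 [end]
Varint 2: bytes[2:6] = 94 A2 F3 58 -> value 186437908 (4 byte(s))
  byte[6]=0x5B cont=0 payload=0x5B=91: acc |= 91<<0 -> acc=91 shift=7 [end]
Varint 3: bytes[6:7] = 5B -> value 91 (1 byte(s))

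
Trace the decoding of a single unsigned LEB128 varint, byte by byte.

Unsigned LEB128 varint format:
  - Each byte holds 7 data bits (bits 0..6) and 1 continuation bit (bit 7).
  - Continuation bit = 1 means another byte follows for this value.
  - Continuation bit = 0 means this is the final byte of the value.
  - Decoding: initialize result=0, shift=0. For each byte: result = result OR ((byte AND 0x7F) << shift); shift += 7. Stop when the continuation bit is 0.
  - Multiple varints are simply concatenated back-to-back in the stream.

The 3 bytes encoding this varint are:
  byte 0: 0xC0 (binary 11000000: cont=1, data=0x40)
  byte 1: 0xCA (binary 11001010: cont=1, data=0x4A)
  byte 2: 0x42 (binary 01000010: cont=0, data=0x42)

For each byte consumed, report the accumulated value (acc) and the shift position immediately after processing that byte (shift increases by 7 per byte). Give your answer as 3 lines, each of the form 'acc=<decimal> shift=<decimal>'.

Answer: acc=64 shift=7
acc=9536 shift=14
acc=1090880 shift=21

Derivation:
byte 0=0xC0: payload=0x40=64, contrib = 64<<0 = 64; acc -> 64, shift -> 7
byte 1=0xCA: payload=0x4A=74, contrib = 74<<7 = 9472; acc -> 9536, shift -> 14
byte 2=0x42: payload=0x42=66, contrib = 66<<14 = 1081344; acc -> 1090880, shift -> 21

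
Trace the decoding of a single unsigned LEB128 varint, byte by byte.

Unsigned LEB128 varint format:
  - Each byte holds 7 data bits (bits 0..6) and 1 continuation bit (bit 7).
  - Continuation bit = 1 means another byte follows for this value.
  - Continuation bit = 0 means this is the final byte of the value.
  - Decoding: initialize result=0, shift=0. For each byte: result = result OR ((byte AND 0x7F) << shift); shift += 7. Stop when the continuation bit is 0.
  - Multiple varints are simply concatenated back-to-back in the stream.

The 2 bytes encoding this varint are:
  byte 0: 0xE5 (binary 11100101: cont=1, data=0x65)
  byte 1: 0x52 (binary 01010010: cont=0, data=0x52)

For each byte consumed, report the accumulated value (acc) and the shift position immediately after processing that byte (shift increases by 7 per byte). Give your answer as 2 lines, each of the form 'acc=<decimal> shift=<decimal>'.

Answer: acc=101 shift=7
acc=10597 shift=14

Derivation:
byte 0=0xE5: payload=0x65=101, contrib = 101<<0 = 101; acc -> 101, shift -> 7
byte 1=0x52: payload=0x52=82, contrib = 82<<7 = 10496; acc -> 10597, shift -> 14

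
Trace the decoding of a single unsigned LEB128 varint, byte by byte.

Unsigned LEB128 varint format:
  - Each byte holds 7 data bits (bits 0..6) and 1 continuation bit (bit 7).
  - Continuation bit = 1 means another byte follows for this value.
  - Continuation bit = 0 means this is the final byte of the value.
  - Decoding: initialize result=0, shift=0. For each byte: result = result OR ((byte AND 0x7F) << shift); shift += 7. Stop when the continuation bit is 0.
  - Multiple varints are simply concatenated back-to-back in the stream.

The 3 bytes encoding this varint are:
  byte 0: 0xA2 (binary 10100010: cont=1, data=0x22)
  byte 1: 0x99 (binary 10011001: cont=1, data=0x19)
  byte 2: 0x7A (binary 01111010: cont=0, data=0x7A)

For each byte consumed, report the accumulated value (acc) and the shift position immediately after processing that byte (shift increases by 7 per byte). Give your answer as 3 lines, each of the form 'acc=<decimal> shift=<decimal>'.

byte 0=0xA2: payload=0x22=34, contrib = 34<<0 = 34; acc -> 34, shift -> 7
byte 1=0x99: payload=0x19=25, contrib = 25<<7 = 3200; acc -> 3234, shift -> 14
byte 2=0x7A: payload=0x7A=122, contrib = 122<<14 = 1998848; acc -> 2002082, shift -> 21

Answer: acc=34 shift=7
acc=3234 shift=14
acc=2002082 shift=21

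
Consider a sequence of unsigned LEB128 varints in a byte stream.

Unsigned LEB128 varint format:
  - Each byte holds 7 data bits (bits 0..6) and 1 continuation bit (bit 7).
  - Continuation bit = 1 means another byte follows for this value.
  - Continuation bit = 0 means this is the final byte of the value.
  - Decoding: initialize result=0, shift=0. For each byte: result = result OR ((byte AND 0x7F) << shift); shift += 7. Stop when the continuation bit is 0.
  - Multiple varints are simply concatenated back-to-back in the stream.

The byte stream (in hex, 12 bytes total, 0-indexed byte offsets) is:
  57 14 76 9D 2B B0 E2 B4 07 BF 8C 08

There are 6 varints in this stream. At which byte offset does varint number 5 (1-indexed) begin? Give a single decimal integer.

Answer: 5

Derivation:
  byte[0]=0x57 cont=0 payload=0x57=87: acc |= 87<<0 -> acc=87 shift=7 [end]
Varint 1: bytes[0:1] = 57 -> value 87 (1 byte(s))
  byte[1]=0x14 cont=0 payload=0x14=20: acc |= 20<<0 -> acc=20 shift=7 [end]
Varint 2: bytes[1:2] = 14 -> value 20 (1 byte(s))
  byte[2]=0x76 cont=0 payload=0x76=118: acc |= 118<<0 -> acc=118 shift=7 [end]
Varint 3: bytes[2:3] = 76 -> value 118 (1 byte(s))
  byte[3]=0x9D cont=1 payload=0x1D=29: acc |= 29<<0 -> acc=29 shift=7
  byte[4]=0x2B cont=0 payload=0x2B=43: acc |= 43<<7 -> acc=5533 shift=14 [end]
Varint 4: bytes[3:5] = 9D 2B -> value 5533 (2 byte(s))
  byte[5]=0xB0 cont=1 payload=0x30=48: acc |= 48<<0 -> acc=48 shift=7
  byte[6]=0xE2 cont=1 payload=0x62=98: acc |= 98<<7 -> acc=12592 shift=14
  byte[7]=0xB4 cont=1 payload=0x34=52: acc |= 52<<14 -> acc=864560 shift=21
  byte[8]=0x07 cont=0 payload=0x07=7: acc |= 7<<21 -> acc=15544624 shift=28 [end]
Varint 5: bytes[5:9] = B0 E2 B4 07 -> value 15544624 (4 byte(s))
  byte[9]=0xBF cont=1 payload=0x3F=63: acc |= 63<<0 -> acc=63 shift=7
  byte[10]=0x8C cont=1 payload=0x0C=12: acc |= 12<<7 -> acc=1599 shift=14
  byte[11]=0x08 cont=0 payload=0x08=8: acc |= 8<<14 -> acc=132671 shift=21 [end]
Varint 6: bytes[9:12] = BF 8C 08 -> value 132671 (3 byte(s))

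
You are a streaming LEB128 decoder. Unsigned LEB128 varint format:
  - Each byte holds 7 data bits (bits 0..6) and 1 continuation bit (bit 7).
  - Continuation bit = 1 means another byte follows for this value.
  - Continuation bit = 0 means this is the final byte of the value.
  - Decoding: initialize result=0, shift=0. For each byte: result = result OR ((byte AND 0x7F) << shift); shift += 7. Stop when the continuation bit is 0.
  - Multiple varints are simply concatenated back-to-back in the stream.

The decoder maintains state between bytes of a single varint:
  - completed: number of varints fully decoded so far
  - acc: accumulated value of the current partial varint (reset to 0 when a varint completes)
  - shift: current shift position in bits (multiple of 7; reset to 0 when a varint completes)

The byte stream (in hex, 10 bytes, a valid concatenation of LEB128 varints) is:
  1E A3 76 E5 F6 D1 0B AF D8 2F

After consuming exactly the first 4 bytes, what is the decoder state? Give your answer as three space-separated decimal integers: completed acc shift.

byte[0]=0x1E cont=0 payload=0x1E: varint #1 complete (value=30); reset -> completed=1 acc=0 shift=0
byte[1]=0xA3 cont=1 payload=0x23: acc |= 35<<0 -> completed=1 acc=35 shift=7
byte[2]=0x76 cont=0 payload=0x76: varint #2 complete (value=15139); reset -> completed=2 acc=0 shift=0
byte[3]=0xE5 cont=1 payload=0x65: acc |= 101<<0 -> completed=2 acc=101 shift=7

Answer: 2 101 7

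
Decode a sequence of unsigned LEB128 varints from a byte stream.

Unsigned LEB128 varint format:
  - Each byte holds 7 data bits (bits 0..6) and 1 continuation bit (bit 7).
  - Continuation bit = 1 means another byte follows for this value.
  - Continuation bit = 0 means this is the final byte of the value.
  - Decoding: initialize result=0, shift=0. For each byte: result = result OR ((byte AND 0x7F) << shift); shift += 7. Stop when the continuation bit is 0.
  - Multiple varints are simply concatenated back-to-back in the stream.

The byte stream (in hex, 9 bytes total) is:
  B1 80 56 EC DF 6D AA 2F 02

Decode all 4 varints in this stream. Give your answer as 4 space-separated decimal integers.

  byte[0]=0xB1 cont=1 payload=0x31=49: acc |= 49<<0 -> acc=49 shift=7
  byte[1]=0x80 cont=1 payload=0x00=0: acc |= 0<<7 -> acc=49 shift=14
  byte[2]=0x56 cont=0 payload=0x56=86: acc |= 86<<14 -> acc=1409073 shift=21 [end]
Varint 1: bytes[0:3] = B1 80 56 -> value 1409073 (3 byte(s))
  byte[3]=0xEC cont=1 payload=0x6C=108: acc |= 108<<0 -> acc=108 shift=7
  byte[4]=0xDF cont=1 payload=0x5F=95: acc |= 95<<7 -> acc=12268 shift=14
  byte[5]=0x6D cont=0 payload=0x6D=109: acc |= 109<<14 -> acc=1798124 shift=21 [end]
Varint 2: bytes[3:6] = EC DF 6D -> value 1798124 (3 byte(s))
  byte[6]=0xAA cont=1 payload=0x2A=42: acc |= 42<<0 -> acc=42 shift=7
  byte[7]=0x2F cont=0 payload=0x2F=47: acc |= 47<<7 -> acc=6058 shift=14 [end]
Varint 3: bytes[6:8] = AA 2F -> value 6058 (2 byte(s))
  byte[8]=0x02 cont=0 payload=0x02=2: acc |= 2<<0 -> acc=2 shift=7 [end]
Varint 4: bytes[8:9] = 02 -> value 2 (1 byte(s))

Answer: 1409073 1798124 6058 2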